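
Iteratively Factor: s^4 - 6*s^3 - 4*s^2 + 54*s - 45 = (s - 1)*(s^3 - 5*s^2 - 9*s + 45) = (s - 5)*(s - 1)*(s^2 - 9) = (s - 5)*(s - 1)*(s + 3)*(s - 3)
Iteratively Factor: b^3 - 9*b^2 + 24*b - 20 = (b - 2)*(b^2 - 7*b + 10) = (b - 5)*(b - 2)*(b - 2)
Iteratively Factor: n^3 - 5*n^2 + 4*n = (n - 1)*(n^2 - 4*n) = n*(n - 1)*(n - 4)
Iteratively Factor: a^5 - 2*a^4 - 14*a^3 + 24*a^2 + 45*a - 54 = (a + 2)*(a^4 - 4*a^3 - 6*a^2 + 36*a - 27) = (a - 3)*(a + 2)*(a^3 - a^2 - 9*a + 9) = (a - 3)*(a + 2)*(a + 3)*(a^2 - 4*a + 3) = (a - 3)^2*(a + 2)*(a + 3)*(a - 1)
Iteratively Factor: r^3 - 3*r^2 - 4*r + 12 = (r + 2)*(r^2 - 5*r + 6) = (r - 2)*(r + 2)*(r - 3)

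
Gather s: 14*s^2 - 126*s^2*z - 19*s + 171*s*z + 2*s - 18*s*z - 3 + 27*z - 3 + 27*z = s^2*(14 - 126*z) + s*(153*z - 17) + 54*z - 6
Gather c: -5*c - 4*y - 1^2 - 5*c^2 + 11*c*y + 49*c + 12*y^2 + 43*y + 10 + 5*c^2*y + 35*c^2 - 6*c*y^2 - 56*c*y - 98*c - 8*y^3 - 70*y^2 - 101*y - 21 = c^2*(5*y + 30) + c*(-6*y^2 - 45*y - 54) - 8*y^3 - 58*y^2 - 62*y - 12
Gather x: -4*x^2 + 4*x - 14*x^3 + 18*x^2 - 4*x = -14*x^3 + 14*x^2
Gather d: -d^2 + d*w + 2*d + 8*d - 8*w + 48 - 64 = -d^2 + d*(w + 10) - 8*w - 16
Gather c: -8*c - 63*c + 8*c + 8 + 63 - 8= 63 - 63*c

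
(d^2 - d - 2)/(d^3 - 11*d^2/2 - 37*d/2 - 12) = 2*(d - 2)/(2*d^2 - 13*d - 24)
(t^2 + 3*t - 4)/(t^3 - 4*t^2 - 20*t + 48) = (t - 1)/(t^2 - 8*t + 12)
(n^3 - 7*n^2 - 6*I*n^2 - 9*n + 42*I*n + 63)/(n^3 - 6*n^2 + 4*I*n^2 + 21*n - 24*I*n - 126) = (n^2 - n*(7 + 3*I) + 21*I)/(n^2 + n*(-6 + 7*I) - 42*I)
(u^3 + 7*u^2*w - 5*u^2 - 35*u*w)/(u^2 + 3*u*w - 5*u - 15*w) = u*(u + 7*w)/(u + 3*w)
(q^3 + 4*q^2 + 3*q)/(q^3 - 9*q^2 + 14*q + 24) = q*(q + 3)/(q^2 - 10*q + 24)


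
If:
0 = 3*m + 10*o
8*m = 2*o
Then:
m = 0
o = 0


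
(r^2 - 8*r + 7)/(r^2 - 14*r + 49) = (r - 1)/(r - 7)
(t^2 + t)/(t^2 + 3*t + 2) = t/(t + 2)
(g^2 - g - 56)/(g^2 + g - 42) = (g - 8)/(g - 6)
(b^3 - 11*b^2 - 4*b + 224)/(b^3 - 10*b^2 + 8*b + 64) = (b^2 - 3*b - 28)/(b^2 - 2*b - 8)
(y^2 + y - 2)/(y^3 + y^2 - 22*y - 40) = (y - 1)/(y^2 - y - 20)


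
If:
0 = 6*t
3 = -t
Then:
No Solution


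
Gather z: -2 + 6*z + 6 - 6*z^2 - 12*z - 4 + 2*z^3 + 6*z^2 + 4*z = 2*z^3 - 2*z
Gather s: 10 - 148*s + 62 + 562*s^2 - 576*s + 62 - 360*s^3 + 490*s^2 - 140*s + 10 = -360*s^3 + 1052*s^2 - 864*s + 144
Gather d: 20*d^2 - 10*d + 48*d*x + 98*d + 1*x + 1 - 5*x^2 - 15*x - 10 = 20*d^2 + d*(48*x + 88) - 5*x^2 - 14*x - 9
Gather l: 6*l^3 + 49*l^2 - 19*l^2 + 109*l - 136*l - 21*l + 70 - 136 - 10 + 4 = 6*l^3 + 30*l^2 - 48*l - 72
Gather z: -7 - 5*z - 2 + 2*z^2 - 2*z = 2*z^2 - 7*z - 9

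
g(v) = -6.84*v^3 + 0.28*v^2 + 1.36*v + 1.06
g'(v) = -20.52*v^2 + 0.56*v + 1.36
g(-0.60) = 1.82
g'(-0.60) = -6.36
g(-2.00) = 54.18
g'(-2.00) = -81.84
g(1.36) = -13.78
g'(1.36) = -35.83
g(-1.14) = 10.01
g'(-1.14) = -25.95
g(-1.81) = 40.08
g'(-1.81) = -66.88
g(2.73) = -132.31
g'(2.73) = -150.04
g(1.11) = -6.44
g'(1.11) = -23.30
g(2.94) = -166.34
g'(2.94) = -174.36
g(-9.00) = 4997.86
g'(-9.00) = -1665.80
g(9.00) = -4950.38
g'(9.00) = -1655.72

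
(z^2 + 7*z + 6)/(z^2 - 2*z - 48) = (z + 1)/(z - 8)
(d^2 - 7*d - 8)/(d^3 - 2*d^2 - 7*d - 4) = (d - 8)/(d^2 - 3*d - 4)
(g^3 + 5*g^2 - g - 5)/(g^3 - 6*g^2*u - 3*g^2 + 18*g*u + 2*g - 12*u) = (-g^2 - 6*g - 5)/(-g^2 + 6*g*u + 2*g - 12*u)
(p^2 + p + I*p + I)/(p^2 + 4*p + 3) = (p + I)/(p + 3)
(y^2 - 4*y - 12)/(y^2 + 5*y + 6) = (y - 6)/(y + 3)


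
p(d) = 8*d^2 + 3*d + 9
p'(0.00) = 3.00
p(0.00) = 9.00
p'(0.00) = 3.00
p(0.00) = 9.00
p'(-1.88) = -27.08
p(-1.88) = 31.64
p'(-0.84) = -10.44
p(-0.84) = 12.12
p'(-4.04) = -61.64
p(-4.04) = 127.45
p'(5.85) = 96.60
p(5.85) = 300.33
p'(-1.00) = -13.00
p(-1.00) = 14.00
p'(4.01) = 67.16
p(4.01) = 149.67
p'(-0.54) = -5.64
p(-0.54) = 9.71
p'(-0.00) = 3.00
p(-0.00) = 9.00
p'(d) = 16*d + 3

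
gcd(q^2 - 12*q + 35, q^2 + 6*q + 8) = 1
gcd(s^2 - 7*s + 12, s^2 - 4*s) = s - 4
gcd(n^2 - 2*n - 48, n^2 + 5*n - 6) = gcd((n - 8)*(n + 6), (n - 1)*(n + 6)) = n + 6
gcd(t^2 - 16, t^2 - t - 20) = t + 4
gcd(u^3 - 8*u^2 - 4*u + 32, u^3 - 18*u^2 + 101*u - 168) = u - 8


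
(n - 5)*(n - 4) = n^2 - 9*n + 20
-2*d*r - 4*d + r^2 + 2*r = (-2*d + r)*(r + 2)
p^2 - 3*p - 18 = (p - 6)*(p + 3)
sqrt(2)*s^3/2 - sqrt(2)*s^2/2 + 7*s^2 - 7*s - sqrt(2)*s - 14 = (s - 2)*(s + 7*sqrt(2))*(sqrt(2)*s/2 + sqrt(2)/2)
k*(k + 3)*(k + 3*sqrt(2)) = k^3 + 3*k^2 + 3*sqrt(2)*k^2 + 9*sqrt(2)*k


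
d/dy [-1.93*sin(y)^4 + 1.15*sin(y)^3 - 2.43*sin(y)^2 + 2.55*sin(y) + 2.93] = (-7.72*sin(y)^3 + 3.45*sin(y)^2 - 4.86*sin(y) + 2.55)*cos(y)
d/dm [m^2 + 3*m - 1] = 2*m + 3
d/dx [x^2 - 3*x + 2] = 2*x - 3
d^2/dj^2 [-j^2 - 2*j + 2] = -2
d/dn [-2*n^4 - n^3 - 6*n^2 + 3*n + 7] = -8*n^3 - 3*n^2 - 12*n + 3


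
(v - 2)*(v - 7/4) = v^2 - 15*v/4 + 7/2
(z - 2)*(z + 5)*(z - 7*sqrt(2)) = z^3 - 7*sqrt(2)*z^2 + 3*z^2 - 21*sqrt(2)*z - 10*z + 70*sqrt(2)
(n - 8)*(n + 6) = n^2 - 2*n - 48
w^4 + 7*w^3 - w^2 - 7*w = w*(w - 1)*(w + 1)*(w + 7)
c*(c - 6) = c^2 - 6*c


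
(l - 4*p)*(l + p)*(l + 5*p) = l^3 + 2*l^2*p - 19*l*p^2 - 20*p^3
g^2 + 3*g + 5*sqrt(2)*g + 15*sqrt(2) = (g + 3)*(g + 5*sqrt(2))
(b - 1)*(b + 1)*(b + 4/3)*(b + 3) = b^4 + 13*b^3/3 + 3*b^2 - 13*b/3 - 4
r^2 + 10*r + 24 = (r + 4)*(r + 6)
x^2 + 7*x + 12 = (x + 3)*(x + 4)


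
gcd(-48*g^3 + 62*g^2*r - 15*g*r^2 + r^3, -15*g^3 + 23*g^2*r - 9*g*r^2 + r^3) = -g + r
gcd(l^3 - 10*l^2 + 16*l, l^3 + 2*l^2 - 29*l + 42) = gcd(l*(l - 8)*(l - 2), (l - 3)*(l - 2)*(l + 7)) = l - 2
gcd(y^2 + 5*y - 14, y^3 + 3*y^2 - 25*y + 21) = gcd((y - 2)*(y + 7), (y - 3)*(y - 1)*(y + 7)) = y + 7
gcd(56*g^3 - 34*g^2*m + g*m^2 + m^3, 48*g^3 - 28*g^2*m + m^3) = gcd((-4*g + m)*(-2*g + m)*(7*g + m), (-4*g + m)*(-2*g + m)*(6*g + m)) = 8*g^2 - 6*g*m + m^2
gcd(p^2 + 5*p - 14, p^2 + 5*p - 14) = p^2 + 5*p - 14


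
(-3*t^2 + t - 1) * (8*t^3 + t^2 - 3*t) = -24*t^5 + 5*t^4 + 2*t^3 - 4*t^2 + 3*t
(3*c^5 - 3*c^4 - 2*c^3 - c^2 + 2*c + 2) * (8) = 24*c^5 - 24*c^4 - 16*c^3 - 8*c^2 + 16*c + 16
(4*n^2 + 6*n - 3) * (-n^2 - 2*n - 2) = -4*n^4 - 14*n^3 - 17*n^2 - 6*n + 6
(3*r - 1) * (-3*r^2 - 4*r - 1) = -9*r^3 - 9*r^2 + r + 1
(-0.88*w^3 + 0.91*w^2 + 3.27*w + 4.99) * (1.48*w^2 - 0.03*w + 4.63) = -1.3024*w^5 + 1.3732*w^4 + 0.7379*w^3 + 11.5004*w^2 + 14.9904*w + 23.1037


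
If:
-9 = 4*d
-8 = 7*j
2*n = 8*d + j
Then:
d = -9/4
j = -8/7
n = -67/7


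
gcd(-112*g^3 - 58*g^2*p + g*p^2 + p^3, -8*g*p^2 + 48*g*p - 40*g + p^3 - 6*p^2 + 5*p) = -8*g + p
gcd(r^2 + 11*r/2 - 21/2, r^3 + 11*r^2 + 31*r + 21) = r + 7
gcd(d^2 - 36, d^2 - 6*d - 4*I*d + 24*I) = d - 6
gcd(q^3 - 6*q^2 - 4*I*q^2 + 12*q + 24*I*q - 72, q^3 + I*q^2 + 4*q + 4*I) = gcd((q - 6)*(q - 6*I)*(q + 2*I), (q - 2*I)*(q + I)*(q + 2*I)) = q + 2*I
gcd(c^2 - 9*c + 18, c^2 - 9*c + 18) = c^2 - 9*c + 18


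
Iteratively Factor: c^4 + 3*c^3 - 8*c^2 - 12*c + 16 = (c - 2)*(c^3 + 5*c^2 + 2*c - 8) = (c - 2)*(c + 2)*(c^2 + 3*c - 4) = (c - 2)*(c + 2)*(c + 4)*(c - 1)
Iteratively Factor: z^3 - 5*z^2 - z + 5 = (z + 1)*(z^2 - 6*z + 5) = (z - 5)*(z + 1)*(z - 1)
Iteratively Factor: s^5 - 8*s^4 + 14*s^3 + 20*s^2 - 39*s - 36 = (s + 1)*(s^4 - 9*s^3 + 23*s^2 - 3*s - 36) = (s + 1)^2*(s^3 - 10*s^2 + 33*s - 36) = (s - 3)*(s + 1)^2*(s^2 - 7*s + 12) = (s - 4)*(s - 3)*(s + 1)^2*(s - 3)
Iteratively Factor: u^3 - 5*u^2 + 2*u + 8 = (u - 4)*(u^2 - u - 2) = (u - 4)*(u + 1)*(u - 2)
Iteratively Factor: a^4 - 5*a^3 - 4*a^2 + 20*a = (a)*(a^3 - 5*a^2 - 4*a + 20) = a*(a - 5)*(a^2 - 4) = a*(a - 5)*(a + 2)*(a - 2)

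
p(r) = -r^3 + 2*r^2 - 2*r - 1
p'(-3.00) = -41.00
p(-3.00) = 50.00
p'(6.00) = -86.00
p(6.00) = -157.00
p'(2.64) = -12.35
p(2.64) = -10.74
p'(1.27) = -1.76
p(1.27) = -2.36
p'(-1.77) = -18.48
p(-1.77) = 14.35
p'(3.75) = -29.19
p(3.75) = -33.11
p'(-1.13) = -10.35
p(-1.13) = 5.26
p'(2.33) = -8.97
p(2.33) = -7.45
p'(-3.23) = -46.22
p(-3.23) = 60.02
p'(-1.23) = -11.46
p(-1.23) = 6.35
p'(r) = -3*r^2 + 4*r - 2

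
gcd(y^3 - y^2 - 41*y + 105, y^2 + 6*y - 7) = y + 7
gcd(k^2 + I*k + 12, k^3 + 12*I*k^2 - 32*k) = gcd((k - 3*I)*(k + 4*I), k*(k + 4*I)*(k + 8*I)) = k + 4*I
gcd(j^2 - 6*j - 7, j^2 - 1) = j + 1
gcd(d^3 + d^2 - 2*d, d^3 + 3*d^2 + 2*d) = d^2 + 2*d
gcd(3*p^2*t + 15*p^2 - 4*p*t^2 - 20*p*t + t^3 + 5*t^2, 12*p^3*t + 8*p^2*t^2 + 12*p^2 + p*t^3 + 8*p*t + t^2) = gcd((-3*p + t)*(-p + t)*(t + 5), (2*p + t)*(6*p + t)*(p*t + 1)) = 1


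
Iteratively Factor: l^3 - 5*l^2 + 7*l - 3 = (l - 1)*(l^2 - 4*l + 3) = (l - 3)*(l - 1)*(l - 1)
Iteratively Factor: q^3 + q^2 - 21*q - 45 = (q - 5)*(q^2 + 6*q + 9) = (q - 5)*(q + 3)*(q + 3)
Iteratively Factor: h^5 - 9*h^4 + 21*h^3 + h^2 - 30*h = (h - 2)*(h^4 - 7*h^3 + 7*h^2 + 15*h) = (h - 2)*(h + 1)*(h^3 - 8*h^2 + 15*h) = (h - 5)*(h - 2)*(h + 1)*(h^2 - 3*h) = (h - 5)*(h - 3)*(h - 2)*(h + 1)*(h)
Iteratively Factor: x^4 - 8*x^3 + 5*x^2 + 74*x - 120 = (x - 2)*(x^3 - 6*x^2 - 7*x + 60) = (x - 4)*(x - 2)*(x^2 - 2*x - 15) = (x - 5)*(x - 4)*(x - 2)*(x + 3)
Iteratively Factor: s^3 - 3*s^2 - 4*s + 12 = (s - 3)*(s^2 - 4) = (s - 3)*(s + 2)*(s - 2)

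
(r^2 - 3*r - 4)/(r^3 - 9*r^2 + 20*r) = (r + 1)/(r*(r - 5))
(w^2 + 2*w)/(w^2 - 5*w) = (w + 2)/(w - 5)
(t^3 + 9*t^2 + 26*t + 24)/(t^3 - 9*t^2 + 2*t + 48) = (t^2 + 7*t + 12)/(t^2 - 11*t + 24)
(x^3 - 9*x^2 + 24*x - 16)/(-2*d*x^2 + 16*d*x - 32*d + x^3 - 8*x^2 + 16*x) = (x - 1)/(-2*d + x)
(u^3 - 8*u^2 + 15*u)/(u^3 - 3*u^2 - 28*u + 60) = u*(u^2 - 8*u + 15)/(u^3 - 3*u^2 - 28*u + 60)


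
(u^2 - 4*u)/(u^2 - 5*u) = (u - 4)/(u - 5)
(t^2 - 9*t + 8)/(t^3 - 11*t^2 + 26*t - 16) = 1/(t - 2)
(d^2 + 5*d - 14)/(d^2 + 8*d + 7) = (d - 2)/(d + 1)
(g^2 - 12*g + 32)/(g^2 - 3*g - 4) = (g - 8)/(g + 1)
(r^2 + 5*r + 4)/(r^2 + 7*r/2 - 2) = 2*(r + 1)/(2*r - 1)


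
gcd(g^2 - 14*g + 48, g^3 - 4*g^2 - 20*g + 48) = g - 6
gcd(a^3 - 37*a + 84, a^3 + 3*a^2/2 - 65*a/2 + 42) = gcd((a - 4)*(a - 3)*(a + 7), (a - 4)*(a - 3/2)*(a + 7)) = a^2 + 3*a - 28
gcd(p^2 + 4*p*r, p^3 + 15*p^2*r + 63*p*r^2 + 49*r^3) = 1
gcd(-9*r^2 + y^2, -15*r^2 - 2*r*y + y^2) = 3*r + y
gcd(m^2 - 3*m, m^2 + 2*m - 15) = m - 3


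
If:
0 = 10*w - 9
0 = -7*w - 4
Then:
No Solution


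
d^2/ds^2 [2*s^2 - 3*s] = 4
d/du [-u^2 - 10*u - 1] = -2*u - 10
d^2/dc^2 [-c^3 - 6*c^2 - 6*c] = -6*c - 12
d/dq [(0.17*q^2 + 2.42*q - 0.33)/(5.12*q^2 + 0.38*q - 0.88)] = (-12.3258*q^2 + 3.08*q - 2.0042)/(26.2144*q^4 + 3.8912*q^3 - 8.8668*q^2 - 0.6688*q + 0.7744)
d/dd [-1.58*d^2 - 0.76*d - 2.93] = -3.16*d - 0.76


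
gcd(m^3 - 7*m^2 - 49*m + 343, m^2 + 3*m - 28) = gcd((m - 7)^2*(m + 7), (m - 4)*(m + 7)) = m + 7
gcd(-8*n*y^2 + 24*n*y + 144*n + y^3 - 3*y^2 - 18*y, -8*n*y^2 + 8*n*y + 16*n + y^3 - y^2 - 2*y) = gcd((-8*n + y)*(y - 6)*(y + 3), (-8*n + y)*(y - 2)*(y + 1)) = -8*n + y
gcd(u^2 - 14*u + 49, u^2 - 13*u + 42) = u - 7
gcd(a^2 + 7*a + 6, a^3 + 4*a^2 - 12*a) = a + 6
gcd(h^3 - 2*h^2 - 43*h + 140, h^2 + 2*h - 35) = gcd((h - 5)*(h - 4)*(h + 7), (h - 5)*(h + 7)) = h^2 + 2*h - 35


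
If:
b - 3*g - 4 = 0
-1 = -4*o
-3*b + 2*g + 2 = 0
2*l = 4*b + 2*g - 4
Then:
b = -2/7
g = -10/7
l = -4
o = 1/4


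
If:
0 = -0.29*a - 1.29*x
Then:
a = -4.44827586206897*x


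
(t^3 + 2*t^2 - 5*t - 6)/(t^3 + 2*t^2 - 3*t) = (t^2 - t - 2)/(t*(t - 1))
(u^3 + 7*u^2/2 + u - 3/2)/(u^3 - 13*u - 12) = (u - 1/2)/(u - 4)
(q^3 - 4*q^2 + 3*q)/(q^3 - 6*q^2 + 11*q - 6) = q/(q - 2)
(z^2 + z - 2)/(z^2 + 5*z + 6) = (z - 1)/(z + 3)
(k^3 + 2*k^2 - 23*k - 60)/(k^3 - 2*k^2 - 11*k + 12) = (k^2 - k - 20)/(k^2 - 5*k + 4)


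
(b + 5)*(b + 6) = b^2 + 11*b + 30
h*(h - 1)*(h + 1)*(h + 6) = h^4 + 6*h^3 - h^2 - 6*h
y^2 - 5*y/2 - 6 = (y - 4)*(y + 3/2)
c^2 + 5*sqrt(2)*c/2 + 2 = (c + sqrt(2)/2)*(c + 2*sqrt(2))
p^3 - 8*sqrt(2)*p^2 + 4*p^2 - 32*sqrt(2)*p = p*(p + 4)*(p - 8*sqrt(2))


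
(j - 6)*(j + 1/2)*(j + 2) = j^3 - 7*j^2/2 - 14*j - 6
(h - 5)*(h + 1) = h^2 - 4*h - 5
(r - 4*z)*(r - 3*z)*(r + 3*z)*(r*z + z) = r^4*z - 4*r^3*z^2 + r^3*z - 9*r^2*z^3 - 4*r^2*z^2 + 36*r*z^4 - 9*r*z^3 + 36*z^4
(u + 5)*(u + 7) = u^2 + 12*u + 35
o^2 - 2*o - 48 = (o - 8)*(o + 6)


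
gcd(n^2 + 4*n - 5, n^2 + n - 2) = n - 1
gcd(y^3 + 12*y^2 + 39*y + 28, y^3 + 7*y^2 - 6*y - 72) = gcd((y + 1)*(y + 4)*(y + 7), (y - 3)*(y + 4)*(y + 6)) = y + 4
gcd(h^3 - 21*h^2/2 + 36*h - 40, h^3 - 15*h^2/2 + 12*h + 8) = h^2 - 8*h + 16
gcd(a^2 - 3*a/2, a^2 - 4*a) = a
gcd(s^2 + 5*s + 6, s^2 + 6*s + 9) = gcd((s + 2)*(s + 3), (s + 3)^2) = s + 3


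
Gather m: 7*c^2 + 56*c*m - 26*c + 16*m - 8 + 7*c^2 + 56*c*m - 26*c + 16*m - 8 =14*c^2 - 52*c + m*(112*c + 32) - 16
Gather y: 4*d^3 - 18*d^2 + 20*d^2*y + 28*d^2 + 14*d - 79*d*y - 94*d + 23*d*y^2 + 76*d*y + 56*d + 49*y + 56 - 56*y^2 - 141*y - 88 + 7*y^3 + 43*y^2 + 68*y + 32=4*d^3 + 10*d^2 - 24*d + 7*y^3 + y^2*(23*d - 13) + y*(20*d^2 - 3*d - 24)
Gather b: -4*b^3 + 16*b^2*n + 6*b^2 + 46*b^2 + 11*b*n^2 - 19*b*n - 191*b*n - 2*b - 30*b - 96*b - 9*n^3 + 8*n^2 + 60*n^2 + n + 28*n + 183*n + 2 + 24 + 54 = -4*b^3 + b^2*(16*n + 52) + b*(11*n^2 - 210*n - 128) - 9*n^3 + 68*n^2 + 212*n + 80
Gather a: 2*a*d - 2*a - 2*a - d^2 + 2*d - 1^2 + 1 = a*(2*d - 4) - d^2 + 2*d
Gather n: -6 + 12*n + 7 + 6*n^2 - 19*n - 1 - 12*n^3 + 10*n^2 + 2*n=-12*n^3 + 16*n^2 - 5*n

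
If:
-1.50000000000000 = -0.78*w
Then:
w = 1.92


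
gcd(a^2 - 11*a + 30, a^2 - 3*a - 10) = a - 5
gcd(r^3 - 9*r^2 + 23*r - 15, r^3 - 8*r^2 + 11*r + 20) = r - 5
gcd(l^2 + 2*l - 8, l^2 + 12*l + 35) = 1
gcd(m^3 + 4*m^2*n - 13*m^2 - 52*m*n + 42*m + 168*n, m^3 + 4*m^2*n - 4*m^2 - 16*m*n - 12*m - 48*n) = m^2 + 4*m*n - 6*m - 24*n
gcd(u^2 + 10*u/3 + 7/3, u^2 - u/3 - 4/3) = u + 1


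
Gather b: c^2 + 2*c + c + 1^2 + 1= c^2 + 3*c + 2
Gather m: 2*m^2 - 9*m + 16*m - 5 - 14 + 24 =2*m^2 + 7*m + 5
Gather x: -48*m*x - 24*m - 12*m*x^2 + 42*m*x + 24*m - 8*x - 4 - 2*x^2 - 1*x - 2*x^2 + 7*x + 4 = x^2*(-12*m - 4) + x*(-6*m - 2)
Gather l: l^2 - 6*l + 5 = l^2 - 6*l + 5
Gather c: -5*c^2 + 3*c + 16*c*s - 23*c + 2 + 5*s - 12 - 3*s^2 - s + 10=-5*c^2 + c*(16*s - 20) - 3*s^2 + 4*s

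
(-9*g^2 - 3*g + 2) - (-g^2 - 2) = -8*g^2 - 3*g + 4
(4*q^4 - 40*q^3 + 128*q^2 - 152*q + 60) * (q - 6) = 4*q^5 - 64*q^4 + 368*q^3 - 920*q^2 + 972*q - 360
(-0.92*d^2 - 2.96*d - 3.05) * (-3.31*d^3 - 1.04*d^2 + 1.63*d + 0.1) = 3.0452*d^5 + 10.7544*d^4 + 11.6743*d^3 - 1.7448*d^2 - 5.2675*d - 0.305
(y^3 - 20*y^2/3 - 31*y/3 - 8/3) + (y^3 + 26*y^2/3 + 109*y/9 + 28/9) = 2*y^3 + 2*y^2 + 16*y/9 + 4/9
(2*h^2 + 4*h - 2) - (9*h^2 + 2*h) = -7*h^2 + 2*h - 2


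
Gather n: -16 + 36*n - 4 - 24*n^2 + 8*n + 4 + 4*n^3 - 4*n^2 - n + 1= 4*n^3 - 28*n^2 + 43*n - 15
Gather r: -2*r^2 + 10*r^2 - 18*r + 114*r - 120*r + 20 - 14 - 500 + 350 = 8*r^2 - 24*r - 144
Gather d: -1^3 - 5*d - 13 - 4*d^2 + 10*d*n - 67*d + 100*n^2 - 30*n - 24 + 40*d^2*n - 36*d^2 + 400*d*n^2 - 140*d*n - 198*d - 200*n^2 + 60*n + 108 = d^2*(40*n - 40) + d*(400*n^2 - 130*n - 270) - 100*n^2 + 30*n + 70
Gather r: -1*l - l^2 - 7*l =-l^2 - 8*l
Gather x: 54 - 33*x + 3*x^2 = 3*x^2 - 33*x + 54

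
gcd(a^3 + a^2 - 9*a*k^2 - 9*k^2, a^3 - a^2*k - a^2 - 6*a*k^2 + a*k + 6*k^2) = a - 3*k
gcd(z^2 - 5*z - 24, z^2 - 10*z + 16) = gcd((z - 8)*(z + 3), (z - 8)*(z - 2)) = z - 8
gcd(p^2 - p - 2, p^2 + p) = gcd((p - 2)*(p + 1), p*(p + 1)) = p + 1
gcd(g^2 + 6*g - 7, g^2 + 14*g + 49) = g + 7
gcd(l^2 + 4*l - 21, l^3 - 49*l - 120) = 1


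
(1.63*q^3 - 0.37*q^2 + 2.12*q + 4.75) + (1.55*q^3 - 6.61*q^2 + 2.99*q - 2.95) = 3.18*q^3 - 6.98*q^2 + 5.11*q + 1.8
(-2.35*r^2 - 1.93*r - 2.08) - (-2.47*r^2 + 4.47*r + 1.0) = 0.12*r^2 - 6.4*r - 3.08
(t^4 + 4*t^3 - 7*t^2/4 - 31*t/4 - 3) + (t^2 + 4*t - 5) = t^4 + 4*t^3 - 3*t^2/4 - 15*t/4 - 8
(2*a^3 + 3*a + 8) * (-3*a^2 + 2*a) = -6*a^5 + 4*a^4 - 9*a^3 - 18*a^2 + 16*a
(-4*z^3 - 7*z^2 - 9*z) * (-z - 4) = 4*z^4 + 23*z^3 + 37*z^2 + 36*z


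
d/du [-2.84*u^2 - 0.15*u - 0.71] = -5.68*u - 0.15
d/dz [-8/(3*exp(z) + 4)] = 24*exp(z)/(3*exp(z) + 4)^2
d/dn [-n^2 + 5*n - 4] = 5 - 2*n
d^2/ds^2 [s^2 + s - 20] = 2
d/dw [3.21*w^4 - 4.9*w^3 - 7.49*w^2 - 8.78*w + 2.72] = 12.84*w^3 - 14.7*w^2 - 14.98*w - 8.78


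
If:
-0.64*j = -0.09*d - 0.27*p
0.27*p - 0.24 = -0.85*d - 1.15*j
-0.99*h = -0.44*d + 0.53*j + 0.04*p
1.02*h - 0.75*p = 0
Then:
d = 0.19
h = 0.05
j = 0.06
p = 0.07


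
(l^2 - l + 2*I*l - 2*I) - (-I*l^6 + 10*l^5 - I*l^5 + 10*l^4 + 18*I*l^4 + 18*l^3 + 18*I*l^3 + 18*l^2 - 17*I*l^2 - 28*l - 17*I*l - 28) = I*l^6 - 10*l^5 + I*l^5 - 10*l^4 - 18*I*l^4 - 18*l^3 - 18*I*l^3 - 17*l^2 + 17*I*l^2 + 27*l + 19*I*l + 28 - 2*I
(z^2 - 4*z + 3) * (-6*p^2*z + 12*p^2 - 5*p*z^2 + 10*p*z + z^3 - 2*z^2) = -6*p^2*z^3 + 36*p^2*z^2 - 66*p^2*z + 36*p^2 - 5*p*z^4 + 30*p*z^3 - 55*p*z^2 + 30*p*z + z^5 - 6*z^4 + 11*z^3 - 6*z^2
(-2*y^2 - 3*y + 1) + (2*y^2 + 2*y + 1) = 2 - y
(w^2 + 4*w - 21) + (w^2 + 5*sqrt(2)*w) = 2*w^2 + 4*w + 5*sqrt(2)*w - 21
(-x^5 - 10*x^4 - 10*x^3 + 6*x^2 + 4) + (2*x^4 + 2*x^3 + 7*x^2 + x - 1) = -x^5 - 8*x^4 - 8*x^3 + 13*x^2 + x + 3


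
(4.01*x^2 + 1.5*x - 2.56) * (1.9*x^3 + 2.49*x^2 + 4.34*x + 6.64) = 7.619*x^5 + 12.8349*x^4 + 16.2744*x^3 + 26.762*x^2 - 1.1504*x - 16.9984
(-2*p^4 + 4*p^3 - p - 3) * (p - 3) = -2*p^5 + 10*p^4 - 12*p^3 - p^2 + 9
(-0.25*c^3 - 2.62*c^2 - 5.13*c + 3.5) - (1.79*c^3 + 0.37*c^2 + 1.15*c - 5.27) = -2.04*c^3 - 2.99*c^2 - 6.28*c + 8.77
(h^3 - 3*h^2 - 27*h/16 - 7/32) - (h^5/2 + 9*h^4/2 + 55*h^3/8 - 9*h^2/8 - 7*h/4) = -h^5/2 - 9*h^4/2 - 47*h^3/8 - 15*h^2/8 + h/16 - 7/32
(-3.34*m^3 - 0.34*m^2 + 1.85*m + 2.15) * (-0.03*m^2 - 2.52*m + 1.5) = 0.1002*m^5 + 8.427*m^4 - 4.2087*m^3 - 5.2365*m^2 - 2.643*m + 3.225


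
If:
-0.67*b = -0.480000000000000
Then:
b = 0.72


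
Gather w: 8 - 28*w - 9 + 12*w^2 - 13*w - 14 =12*w^2 - 41*w - 15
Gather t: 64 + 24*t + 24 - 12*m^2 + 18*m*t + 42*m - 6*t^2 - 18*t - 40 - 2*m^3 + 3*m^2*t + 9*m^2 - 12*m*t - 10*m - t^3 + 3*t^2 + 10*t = -2*m^3 - 3*m^2 + 32*m - t^3 - 3*t^2 + t*(3*m^2 + 6*m + 16) + 48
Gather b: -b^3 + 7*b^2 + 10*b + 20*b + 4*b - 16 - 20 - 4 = -b^3 + 7*b^2 + 34*b - 40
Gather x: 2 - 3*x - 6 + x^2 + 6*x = x^2 + 3*x - 4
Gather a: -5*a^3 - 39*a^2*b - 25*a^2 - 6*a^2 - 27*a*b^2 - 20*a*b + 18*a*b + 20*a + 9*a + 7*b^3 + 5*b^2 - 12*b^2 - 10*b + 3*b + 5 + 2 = -5*a^3 + a^2*(-39*b - 31) + a*(-27*b^2 - 2*b + 29) + 7*b^3 - 7*b^2 - 7*b + 7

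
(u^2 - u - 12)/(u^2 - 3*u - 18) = (u - 4)/(u - 6)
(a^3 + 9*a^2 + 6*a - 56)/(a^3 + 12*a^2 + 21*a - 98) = (a + 4)/(a + 7)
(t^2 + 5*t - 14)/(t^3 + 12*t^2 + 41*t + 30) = (t^2 + 5*t - 14)/(t^3 + 12*t^2 + 41*t + 30)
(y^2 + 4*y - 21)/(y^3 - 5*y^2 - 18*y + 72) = (y + 7)/(y^2 - 2*y - 24)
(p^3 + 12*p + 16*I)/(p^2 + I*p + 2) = (p^2 - 2*I*p + 8)/(p - I)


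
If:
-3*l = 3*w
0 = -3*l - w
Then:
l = 0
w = 0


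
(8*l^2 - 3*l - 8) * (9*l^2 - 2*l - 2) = 72*l^4 - 43*l^3 - 82*l^2 + 22*l + 16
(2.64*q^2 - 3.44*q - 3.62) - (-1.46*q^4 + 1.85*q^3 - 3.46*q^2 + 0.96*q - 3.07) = 1.46*q^4 - 1.85*q^3 + 6.1*q^2 - 4.4*q - 0.55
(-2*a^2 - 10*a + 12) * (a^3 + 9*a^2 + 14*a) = -2*a^5 - 28*a^4 - 106*a^3 - 32*a^2 + 168*a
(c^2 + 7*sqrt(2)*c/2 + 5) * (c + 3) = c^3 + 3*c^2 + 7*sqrt(2)*c^2/2 + 5*c + 21*sqrt(2)*c/2 + 15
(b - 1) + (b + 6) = 2*b + 5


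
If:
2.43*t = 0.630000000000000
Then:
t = 0.26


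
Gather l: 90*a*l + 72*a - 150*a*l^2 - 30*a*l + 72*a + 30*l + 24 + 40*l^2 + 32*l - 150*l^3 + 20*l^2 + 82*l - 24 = 144*a - 150*l^3 + l^2*(60 - 150*a) + l*(60*a + 144)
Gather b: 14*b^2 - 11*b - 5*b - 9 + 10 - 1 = 14*b^2 - 16*b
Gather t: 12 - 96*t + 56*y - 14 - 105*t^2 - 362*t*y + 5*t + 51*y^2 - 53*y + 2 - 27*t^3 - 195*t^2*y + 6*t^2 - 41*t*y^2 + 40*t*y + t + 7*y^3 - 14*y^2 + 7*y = -27*t^3 + t^2*(-195*y - 99) + t*(-41*y^2 - 322*y - 90) + 7*y^3 + 37*y^2 + 10*y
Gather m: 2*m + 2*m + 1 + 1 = 4*m + 2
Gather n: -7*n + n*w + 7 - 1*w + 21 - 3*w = n*(w - 7) - 4*w + 28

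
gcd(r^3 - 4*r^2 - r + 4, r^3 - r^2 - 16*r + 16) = r^2 - 5*r + 4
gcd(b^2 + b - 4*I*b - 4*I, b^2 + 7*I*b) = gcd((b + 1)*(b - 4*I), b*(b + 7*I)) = 1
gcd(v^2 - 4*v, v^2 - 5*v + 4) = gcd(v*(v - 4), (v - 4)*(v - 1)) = v - 4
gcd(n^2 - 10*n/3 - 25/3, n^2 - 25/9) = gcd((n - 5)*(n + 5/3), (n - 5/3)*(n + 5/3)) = n + 5/3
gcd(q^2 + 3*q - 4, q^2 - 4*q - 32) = q + 4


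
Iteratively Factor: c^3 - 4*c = (c + 2)*(c^2 - 2*c) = (c - 2)*(c + 2)*(c)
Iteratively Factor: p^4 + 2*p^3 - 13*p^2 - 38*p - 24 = (p - 4)*(p^3 + 6*p^2 + 11*p + 6) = (p - 4)*(p + 2)*(p^2 + 4*p + 3) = (p - 4)*(p + 2)*(p + 3)*(p + 1)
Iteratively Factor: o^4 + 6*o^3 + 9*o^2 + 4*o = (o + 4)*(o^3 + 2*o^2 + o) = (o + 1)*(o + 4)*(o^2 + o) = (o + 1)^2*(o + 4)*(o)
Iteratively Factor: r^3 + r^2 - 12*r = (r)*(r^2 + r - 12) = r*(r - 3)*(r + 4)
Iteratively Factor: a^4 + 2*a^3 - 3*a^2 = (a + 3)*(a^3 - a^2) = a*(a + 3)*(a^2 - a) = a*(a - 1)*(a + 3)*(a)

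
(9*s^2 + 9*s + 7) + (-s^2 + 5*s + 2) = 8*s^2 + 14*s + 9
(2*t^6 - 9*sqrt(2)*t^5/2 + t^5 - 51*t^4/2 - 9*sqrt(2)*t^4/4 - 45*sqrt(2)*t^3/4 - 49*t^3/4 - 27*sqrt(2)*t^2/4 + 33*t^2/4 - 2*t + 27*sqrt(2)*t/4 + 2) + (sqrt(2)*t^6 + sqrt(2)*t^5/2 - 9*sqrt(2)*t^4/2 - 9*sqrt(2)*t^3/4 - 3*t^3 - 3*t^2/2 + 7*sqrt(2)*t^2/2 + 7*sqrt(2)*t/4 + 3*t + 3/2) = sqrt(2)*t^6 + 2*t^6 - 4*sqrt(2)*t^5 + t^5 - 51*t^4/2 - 27*sqrt(2)*t^4/4 - 27*sqrt(2)*t^3/2 - 61*t^3/4 - 13*sqrt(2)*t^2/4 + 27*t^2/4 + t + 17*sqrt(2)*t/2 + 7/2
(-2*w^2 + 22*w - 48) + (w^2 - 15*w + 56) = -w^2 + 7*w + 8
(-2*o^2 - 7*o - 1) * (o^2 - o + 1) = -2*o^4 - 5*o^3 + 4*o^2 - 6*o - 1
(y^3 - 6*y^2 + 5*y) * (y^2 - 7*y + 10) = y^5 - 13*y^4 + 57*y^3 - 95*y^2 + 50*y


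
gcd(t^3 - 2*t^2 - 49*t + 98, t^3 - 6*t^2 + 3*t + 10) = t - 2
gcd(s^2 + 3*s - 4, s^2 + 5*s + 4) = s + 4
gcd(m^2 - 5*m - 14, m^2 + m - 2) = m + 2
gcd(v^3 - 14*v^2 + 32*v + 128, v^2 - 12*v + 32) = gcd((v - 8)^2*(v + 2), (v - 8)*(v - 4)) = v - 8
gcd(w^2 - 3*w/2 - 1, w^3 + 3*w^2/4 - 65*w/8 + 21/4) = w - 2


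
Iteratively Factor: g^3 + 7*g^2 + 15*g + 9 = (g + 1)*(g^2 + 6*g + 9) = (g + 1)*(g + 3)*(g + 3)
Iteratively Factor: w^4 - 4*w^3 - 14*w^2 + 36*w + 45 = (w - 5)*(w^3 + w^2 - 9*w - 9) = (w - 5)*(w + 3)*(w^2 - 2*w - 3) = (w - 5)*(w + 1)*(w + 3)*(w - 3)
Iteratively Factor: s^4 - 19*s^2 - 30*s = (s + 2)*(s^3 - 2*s^2 - 15*s) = s*(s + 2)*(s^2 - 2*s - 15) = s*(s + 2)*(s + 3)*(s - 5)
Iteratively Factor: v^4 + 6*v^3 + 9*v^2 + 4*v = (v + 1)*(v^3 + 5*v^2 + 4*v) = v*(v + 1)*(v^2 + 5*v + 4) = v*(v + 1)*(v + 4)*(v + 1)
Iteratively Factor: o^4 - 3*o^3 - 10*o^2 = (o)*(o^3 - 3*o^2 - 10*o) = o*(o + 2)*(o^2 - 5*o) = o*(o - 5)*(o + 2)*(o)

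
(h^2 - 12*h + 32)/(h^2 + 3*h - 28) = (h - 8)/(h + 7)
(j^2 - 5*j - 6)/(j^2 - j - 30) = (j + 1)/(j + 5)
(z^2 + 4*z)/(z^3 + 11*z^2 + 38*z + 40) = z/(z^2 + 7*z + 10)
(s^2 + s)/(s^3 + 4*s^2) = (s + 1)/(s*(s + 4))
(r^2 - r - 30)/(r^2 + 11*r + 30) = (r - 6)/(r + 6)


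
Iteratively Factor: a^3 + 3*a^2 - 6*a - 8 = (a + 1)*(a^2 + 2*a - 8) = (a + 1)*(a + 4)*(a - 2)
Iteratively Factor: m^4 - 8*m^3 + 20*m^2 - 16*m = (m - 4)*(m^3 - 4*m^2 + 4*m) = m*(m - 4)*(m^2 - 4*m + 4) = m*(m - 4)*(m - 2)*(m - 2)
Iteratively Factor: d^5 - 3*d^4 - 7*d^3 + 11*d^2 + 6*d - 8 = (d + 1)*(d^4 - 4*d^3 - 3*d^2 + 14*d - 8) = (d - 1)*(d + 1)*(d^3 - 3*d^2 - 6*d + 8) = (d - 1)^2*(d + 1)*(d^2 - 2*d - 8) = (d - 1)^2*(d + 1)*(d + 2)*(d - 4)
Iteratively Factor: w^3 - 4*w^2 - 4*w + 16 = (w - 4)*(w^2 - 4) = (w - 4)*(w + 2)*(w - 2)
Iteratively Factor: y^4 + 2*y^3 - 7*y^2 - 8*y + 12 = (y + 3)*(y^3 - y^2 - 4*y + 4) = (y - 1)*(y + 3)*(y^2 - 4) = (y - 2)*(y - 1)*(y + 3)*(y + 2)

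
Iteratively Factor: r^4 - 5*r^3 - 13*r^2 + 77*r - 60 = (r - 5)*(r^3 - 13*r + 12) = (r - 5)*(r - 1)*(r^2 + r - 12) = (r - 5)*(r - 1)*(r + 4)*(r - 3)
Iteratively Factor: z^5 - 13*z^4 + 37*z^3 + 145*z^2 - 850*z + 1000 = (z - 2)*(z^4 - 11*z^3 + 15*z^2 + 175*z - 500) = (z - 5)*(z - 2)*(z^3 - 6*z^2 - 15*z + 100) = (z - 5)^2*(z - 2)*(z^2 - z - 20) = (z - 5)^2*(z - 2)*(z + 4)*(z - 5)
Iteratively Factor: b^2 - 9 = (b - 3)*(b + 3)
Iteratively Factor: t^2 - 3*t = (t - 3)*(t)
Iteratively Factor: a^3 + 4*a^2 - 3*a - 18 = (a + 3)*(a^2 + a - 6) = (a + 3)^2*(a - 2)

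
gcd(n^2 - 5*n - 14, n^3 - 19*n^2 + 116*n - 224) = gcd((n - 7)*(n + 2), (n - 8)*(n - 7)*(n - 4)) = n - 7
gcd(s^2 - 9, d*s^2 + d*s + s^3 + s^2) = 1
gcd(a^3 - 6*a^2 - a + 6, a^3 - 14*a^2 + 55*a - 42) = a^2 - 7*a + 6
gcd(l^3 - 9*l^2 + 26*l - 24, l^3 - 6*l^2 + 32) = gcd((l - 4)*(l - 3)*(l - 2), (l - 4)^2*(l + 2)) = l - 4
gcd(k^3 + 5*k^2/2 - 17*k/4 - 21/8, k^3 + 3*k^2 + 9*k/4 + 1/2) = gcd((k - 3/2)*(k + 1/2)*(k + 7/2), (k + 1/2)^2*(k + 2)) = k + 1/2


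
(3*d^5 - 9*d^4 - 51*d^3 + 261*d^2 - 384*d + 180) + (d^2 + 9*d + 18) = 3*d^5 - 9*d^4 - 51*d^3 + 262*d^2 - 375*d + 198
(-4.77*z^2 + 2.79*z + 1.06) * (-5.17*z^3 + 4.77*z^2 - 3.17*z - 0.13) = 24.6609*z^5 - 37.1772*z^4 + 22.949*z^3 - 3.168*z^2 - 3.7229*z - 0.1378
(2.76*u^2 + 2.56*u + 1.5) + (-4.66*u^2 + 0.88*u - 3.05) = -1.9*u^2 + 3.44*u - 1.55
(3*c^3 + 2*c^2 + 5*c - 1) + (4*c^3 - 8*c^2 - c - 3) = 7*c^3 - 6*c^2 + 4*c - 4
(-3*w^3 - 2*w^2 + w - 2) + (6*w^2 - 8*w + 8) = -3*w^3 + 4*w^2 - 7*w + 6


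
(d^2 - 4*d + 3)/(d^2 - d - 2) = (-d^2 + 4*d - 3)/(-d^2 + d + 2)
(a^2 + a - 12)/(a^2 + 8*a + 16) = (a - 3)/(a + 4)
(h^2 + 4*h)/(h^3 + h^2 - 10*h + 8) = h/(h^2 - 3*h + 2)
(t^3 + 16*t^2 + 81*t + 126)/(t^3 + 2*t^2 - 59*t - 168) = (t + 6)/(t - 8)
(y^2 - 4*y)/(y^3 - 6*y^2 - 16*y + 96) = y/(y^2 - 2*y - 24)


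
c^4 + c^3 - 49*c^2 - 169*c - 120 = (c - 8)*(c + 1)*(c + 3)*(c + 5)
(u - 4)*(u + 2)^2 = u^3 - 12*u - 16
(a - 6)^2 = a^2 - 12*a + 36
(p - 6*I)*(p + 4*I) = p^2 - 2*I*p + 24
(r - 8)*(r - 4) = r^2 - 12*r + 32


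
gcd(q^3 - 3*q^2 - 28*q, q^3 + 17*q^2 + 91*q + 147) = 1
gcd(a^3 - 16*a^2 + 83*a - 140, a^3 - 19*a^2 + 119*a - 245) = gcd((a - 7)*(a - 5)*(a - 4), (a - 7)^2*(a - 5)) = a^2 - 12*a + 35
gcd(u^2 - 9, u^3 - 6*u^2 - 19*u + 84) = u - 3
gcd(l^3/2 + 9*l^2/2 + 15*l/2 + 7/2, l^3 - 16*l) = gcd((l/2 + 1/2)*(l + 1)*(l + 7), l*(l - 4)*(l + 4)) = 1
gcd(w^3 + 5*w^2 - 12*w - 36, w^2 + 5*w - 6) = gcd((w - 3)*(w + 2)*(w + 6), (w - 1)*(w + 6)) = w + 6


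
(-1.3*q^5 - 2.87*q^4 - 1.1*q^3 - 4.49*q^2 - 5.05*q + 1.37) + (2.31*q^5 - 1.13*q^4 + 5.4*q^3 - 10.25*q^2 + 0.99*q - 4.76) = 1.01*q^5 - 4.0*q^4 + 4.3*q^3 - 14.74*q^2 - 4.06*q - 3.39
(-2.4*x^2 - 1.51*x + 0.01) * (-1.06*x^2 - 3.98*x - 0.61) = 2.544*x^4 + 11.1526*x^3 + 7.4632*x^2 + 0.8813*x - 0.0061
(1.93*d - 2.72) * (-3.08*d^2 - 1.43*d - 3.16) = -5.9444*d^3 + 5.6177*d^2 - 2.2092*d + 8.5952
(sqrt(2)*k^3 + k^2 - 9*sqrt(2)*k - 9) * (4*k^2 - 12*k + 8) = 4*sqrt(2)*k^5 - 12*sqrt(2)*k^4 + 4*k^4 - 28*sqrt(2)*k^3 - 12*k^3 - 28*k^2 + 108*sqrt(2)*k^2 - 72*sqrt(2)*k + 108*k - 72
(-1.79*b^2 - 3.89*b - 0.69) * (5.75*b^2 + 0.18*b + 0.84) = -10.2925*b^4 - 22.6897*b^3 - 6.1713*b^2 - 3.3918*b - 0.5796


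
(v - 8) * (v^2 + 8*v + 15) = v^3 - 49*v - 120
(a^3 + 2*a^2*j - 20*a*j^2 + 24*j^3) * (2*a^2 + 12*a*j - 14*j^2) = 2*a^5 + 16*a^4*j - 30*a^3*j^2 - 220*a^2*j^3 + 568*a*j^4 - 336*j^5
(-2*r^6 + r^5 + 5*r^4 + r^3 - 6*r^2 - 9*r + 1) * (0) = 0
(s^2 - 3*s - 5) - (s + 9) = s^2 - 4*s - 14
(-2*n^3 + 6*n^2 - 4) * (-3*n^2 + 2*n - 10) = 6*n^5 - 22*n^4 + 32*n^3 - 48*n^2 - 8*n + 40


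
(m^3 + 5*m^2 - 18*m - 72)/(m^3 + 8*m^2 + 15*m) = (m^2 + 2*m - 24)/(m*(m + 5))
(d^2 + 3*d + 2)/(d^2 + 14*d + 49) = (d^2 + 3*d + 2)/(d^2 + 14*d + 49)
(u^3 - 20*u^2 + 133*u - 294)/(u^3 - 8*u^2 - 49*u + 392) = (u^2 - 13*u + 42)/(u^2 - u - 56)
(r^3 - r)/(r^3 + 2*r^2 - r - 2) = r/(r + 2)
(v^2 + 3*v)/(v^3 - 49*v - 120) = v/(v^2 - 3*v - 40)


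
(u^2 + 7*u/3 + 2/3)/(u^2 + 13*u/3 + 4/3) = (u + 2)/(u + 4)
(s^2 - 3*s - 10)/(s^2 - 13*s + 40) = (s + 2)/(s - 8)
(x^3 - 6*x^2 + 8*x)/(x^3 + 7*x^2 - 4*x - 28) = x*(x - 4)/(x^2 + 9*x + 14)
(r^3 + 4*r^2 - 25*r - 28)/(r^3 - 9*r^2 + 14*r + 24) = (r + 7)/(r - 6)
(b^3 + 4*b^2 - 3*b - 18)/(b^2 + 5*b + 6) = (b^2 + b - 6)/(b + 2)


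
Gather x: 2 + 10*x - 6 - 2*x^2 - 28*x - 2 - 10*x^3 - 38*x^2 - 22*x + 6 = -10*x^3 - 40*x^2 - 40*x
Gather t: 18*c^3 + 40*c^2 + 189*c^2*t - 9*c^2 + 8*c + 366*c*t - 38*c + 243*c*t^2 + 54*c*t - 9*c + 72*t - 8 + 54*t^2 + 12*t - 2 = 18*c^3 + 31*c^2 - 39*c + t^2*(243*c + 54) + t*(189*c^2 + 420*c + 84) - 10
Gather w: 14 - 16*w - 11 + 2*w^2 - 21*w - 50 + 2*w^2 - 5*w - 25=4*w^2 - 42*w - 72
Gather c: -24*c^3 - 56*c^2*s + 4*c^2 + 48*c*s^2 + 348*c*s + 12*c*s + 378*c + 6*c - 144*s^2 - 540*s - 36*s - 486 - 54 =-24*c^3 + c^2*(4 - 56*s) + c*(48*s^2 + 360*s + 384) - 144*s^2 - 576*s - 540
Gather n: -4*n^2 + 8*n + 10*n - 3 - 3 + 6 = -4*n^2 + 18*n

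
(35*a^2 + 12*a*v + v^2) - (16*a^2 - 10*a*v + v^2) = 19*a^2 + 22*a*v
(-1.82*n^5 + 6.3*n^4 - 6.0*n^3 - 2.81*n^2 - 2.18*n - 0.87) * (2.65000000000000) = -4.823*n^5 + 16.695*n^4 - 15.9*n^3 - 7.4465*n^2 - 5.777*n - 2.3055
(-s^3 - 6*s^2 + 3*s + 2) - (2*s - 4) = -s^3 - 6*s^2 + s + 6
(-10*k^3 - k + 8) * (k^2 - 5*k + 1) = -10*k^5 + 50*k^4 - 11*k^3 + 13*k^2 - 41*k + 8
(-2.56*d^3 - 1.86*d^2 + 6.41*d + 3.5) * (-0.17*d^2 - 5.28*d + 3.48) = 0.4352*d^5 + 13.833*d^4 - 0.177699999999999*d^3 - 40.9126*d^2 + 3.8268*d + 12.18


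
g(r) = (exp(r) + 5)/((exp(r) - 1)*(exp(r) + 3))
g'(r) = exp(r)/((exp(r) - 1)*(exp(r) + 3)) - (exp(r) + 5)*exp(r)/((exp(r) - 1)*(exp(r) + 3)^2) - (exp(r) + 5)*exp(r)/((exp(r) - 1)^2*(exp(r) + 3))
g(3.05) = 0.05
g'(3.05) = -0.06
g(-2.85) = -1.76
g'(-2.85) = -0.09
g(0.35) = 3.47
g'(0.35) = -12.08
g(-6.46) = -1.67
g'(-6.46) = -0.00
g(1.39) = 0.43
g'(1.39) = -0.62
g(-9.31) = -1.67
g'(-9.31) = -0.00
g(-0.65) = -3.28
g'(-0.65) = -3.41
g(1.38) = 0.43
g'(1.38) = -0.63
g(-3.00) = -1.74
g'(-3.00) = -0.08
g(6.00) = 0.00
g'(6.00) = 0.00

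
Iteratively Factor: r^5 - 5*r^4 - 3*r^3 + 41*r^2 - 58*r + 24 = (r - 2)*(r^4 - 3*r^3 - 9*r^2 + 23*r - 12) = (r - 2)*(r - 1)*(r^3 - 2*r^2 - 11*r + 12) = (r - 4)*(r - 2)*(r - 1)*(r^2 + 2*r - 3) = (r - 4)*(r - 2)*(r - 1)*(r + 3)*(r - 1)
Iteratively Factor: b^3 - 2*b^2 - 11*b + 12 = (b + 3)*(b^2 - 5*b + 4) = (b - 4)*(b + 3)*(b - 1)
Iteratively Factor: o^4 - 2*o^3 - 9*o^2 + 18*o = (o - 2)*(o^3 - 9*o) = (o - 3)*(o - 2)*(o^2 + 3*o) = (o - 3)*(o - 2)*(o + 3)*(o)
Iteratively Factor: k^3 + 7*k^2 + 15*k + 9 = (k + 1)*(k^2 + 6*k + 9) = (k + 1)*(k + 3)*(k + 3)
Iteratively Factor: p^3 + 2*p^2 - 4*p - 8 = (p + 2)*(p^2 - 4) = (p + 2)^2*(p - 2)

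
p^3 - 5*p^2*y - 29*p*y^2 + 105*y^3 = (p - 7*y)*(p - 3*y)*(p + 5*y)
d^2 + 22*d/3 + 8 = (d + 4/3)*(d + 6)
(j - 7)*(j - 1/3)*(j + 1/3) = j^3 - 7*j^2 - j/9 + 7/9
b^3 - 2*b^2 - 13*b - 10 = (b - 5)*(b + 1)*(b + 2)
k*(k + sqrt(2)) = k^2 + sqrt(2)*k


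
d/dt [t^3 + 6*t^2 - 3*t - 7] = 3*t^2 + 12*t - 3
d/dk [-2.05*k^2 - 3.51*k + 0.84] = -4.1*k - 3.51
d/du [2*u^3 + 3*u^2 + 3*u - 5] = 6*u^2 + 6*u + 3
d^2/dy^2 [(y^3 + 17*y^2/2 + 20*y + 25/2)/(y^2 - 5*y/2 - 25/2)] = 120/(y^3 - 15*y^2 + 75*y - 125)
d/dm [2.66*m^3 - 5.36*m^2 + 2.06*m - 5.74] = 7.98*m^2 - 10.72*m + 2.06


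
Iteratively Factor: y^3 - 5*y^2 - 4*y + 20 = (y - 5)*(y^2 - 4) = (y - 5)*(y + 2)*(y - 2)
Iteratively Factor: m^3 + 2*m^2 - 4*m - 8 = (m - 2)*(m^2 + 4*m + 4) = (m - 2)*(m + 2)*(m + 2)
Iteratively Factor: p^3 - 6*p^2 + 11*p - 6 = (p - 3)*(p^2 - 3*p + 2) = (p - 3)*(p - 2)*(p - 1)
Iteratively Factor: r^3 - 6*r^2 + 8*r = (r - 4)*(r^2 - 2*r) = r*(r - 4)*(r - 2)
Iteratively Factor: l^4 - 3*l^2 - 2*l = (l + 1)*(l^3 - l^2 - 2*l) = l*(l + 1)*(l^2 - l - 2) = l*(l + 1)^2*(l - 2)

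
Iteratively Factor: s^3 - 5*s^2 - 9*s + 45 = (s - 5)*(s^2 - 9) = (s - 5)*(s + 3)*(s - 3)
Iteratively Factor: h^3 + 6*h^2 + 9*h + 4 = (h + 1)*(h^2 + 5*h + 4) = (h + 1)^2*(h + 4)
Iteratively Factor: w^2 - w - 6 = (w - 3)*(w + 2)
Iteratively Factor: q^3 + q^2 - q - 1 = (q + 1)*(q^2 - 1) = (q + 1)^2*(q - 1)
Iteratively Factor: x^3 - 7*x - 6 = (x + 2)*(x^2 - 2*x - 3) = (x + 1)*(x + 2)*(x - 3)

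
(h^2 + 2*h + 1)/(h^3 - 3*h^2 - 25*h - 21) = (h + 1)/(h^2 - 4*h - 21)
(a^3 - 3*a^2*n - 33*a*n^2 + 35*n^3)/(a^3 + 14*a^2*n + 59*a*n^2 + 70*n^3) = (a^2 - 8*a*n + 7*n^2)/(a^2 + 9*a*n + 14*n^2)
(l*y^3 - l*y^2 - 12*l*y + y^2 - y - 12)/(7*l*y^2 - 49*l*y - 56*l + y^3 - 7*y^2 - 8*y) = (-l*y^3 + l*y^2 + 12*l*y - y^2 + y + 12)/(-7*l*y^2 + 49*l*y + 56*l - y^3 + 7*y^2 + 8*y)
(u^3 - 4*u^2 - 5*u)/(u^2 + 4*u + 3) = u*(u - 5)/(u + 3)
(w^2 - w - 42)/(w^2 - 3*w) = (w^2 - w - 42)/(w*(w - 3))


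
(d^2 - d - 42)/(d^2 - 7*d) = (d + 6)/d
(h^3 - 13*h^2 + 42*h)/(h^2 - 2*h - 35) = h*(h - 6)/(h + 5)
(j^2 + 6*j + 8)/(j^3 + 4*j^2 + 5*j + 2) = (j + 4)/(j^2 + 2*j + 1)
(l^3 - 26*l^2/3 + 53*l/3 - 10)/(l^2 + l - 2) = (l^2 - 23*l/3 + 10)/(l + 2)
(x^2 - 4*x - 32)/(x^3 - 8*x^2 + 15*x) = (x^2 - 4*x - 32)/(x*(x^2 - 8*x + 15))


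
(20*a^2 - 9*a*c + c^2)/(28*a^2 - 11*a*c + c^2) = (5*a - c)/(7*a - c)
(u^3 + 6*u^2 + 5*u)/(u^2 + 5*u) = u + 1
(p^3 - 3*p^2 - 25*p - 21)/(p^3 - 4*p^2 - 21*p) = (p + 1)/p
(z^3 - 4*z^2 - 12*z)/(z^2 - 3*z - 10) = z*(z - 6)/(z - 5)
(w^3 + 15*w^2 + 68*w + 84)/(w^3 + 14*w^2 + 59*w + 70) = (w + 6)/(w + 5)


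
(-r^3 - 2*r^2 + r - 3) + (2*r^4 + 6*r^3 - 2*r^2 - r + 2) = 2*r^4 + 5*r^3 - 4*r^2 - 1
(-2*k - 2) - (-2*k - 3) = 1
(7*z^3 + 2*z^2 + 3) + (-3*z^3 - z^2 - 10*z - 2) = 4*z^3 + z^2 - 10*z + 1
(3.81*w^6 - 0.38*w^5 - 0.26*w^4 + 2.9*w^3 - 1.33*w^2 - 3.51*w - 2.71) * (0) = 0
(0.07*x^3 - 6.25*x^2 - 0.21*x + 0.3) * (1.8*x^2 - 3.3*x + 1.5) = 0.126*x^5 - 11.481*x^4 + 20.352*x^3 - 8.142*x^2 - 1.305*x + 0.45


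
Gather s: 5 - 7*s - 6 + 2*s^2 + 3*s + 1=2*s^2 - 4*s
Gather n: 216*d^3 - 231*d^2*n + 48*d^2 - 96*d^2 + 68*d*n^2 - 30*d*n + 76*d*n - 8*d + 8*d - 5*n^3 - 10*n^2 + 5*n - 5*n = 216*d^3 - 48*d^2 - 5*n^3 + n^2*(68*d - 10) + n*(-231*d^2 + 46*d)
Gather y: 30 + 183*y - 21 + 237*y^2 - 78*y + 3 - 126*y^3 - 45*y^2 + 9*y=-126*y^3 + 192*y^2 + 114*y + 12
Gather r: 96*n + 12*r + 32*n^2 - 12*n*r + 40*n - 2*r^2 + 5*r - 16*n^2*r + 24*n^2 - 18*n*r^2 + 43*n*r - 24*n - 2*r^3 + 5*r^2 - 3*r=56*n^2 + 112*n - 2*r^3 + r^2*(3 - 18*n) + r*(-16*n^2 + 31*n + 14)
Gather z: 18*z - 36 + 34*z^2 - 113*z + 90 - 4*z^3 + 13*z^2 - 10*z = -4*z^3 + 47*z^2 - 105*z + 54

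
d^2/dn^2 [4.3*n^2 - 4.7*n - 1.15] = 8.60000000000000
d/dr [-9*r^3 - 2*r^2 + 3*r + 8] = -27*r^2 - 4*r + 3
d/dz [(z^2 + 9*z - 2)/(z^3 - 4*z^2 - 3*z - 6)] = (-z^4 - 18*z^3 + 39*z^2 - 28*z - 60)/(z^6 - 8*z^5 + 10*z^4 + 12*z^3 + 57*z^2 + 36*z + 36)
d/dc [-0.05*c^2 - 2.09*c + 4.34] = -0.1*c - 2.09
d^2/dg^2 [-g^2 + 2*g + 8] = -2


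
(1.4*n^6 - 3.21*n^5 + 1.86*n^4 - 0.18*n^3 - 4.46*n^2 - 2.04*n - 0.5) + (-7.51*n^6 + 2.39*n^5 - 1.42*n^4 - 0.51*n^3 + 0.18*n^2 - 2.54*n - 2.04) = -6.11*n^6 - 0.82*n^5 + 0.44*n^4 - 0.69*n^3 - 4.28*n^2 - 4.58*n - 2.54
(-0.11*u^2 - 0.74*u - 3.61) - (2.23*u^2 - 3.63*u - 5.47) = -2.34*u^2 + 2.89*u + 1.86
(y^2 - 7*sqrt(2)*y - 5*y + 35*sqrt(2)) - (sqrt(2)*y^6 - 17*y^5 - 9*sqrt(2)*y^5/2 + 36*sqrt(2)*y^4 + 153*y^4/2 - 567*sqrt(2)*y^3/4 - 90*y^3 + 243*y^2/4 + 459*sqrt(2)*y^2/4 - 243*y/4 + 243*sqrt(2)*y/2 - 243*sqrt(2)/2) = -sqrt(2)*y^6 + 9*sqrt(2)*y^5/2 + 17*y^5 - 153*y^4/2 - 36*sqrt(2)*y^4 + 90*y^3 + 567*sqrt(2)*y^3/4 - 459*sqrt(2)*y^2/4 - 239*y^2/4 - 257*sqrt(2)*y/2 + 223*y/4 + 313*sqrt(2)/2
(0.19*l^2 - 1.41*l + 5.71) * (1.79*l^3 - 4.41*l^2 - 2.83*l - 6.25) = 0.3401*l^5 - 3.3618*l^4 + 15.9013*l^3 - 22.3783*l^2 - 7.3468*l - 35.6875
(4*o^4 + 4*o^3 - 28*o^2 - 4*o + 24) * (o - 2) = 4*o^5 - 4*o^4 - 36*o^3 + 52*o^2 + 32*o - 48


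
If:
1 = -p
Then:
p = -1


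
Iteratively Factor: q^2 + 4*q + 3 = (q + 3)*(q + 1)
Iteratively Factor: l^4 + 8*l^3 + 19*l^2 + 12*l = (l)*(l^3 + 8*l^2 + 19*l + 12) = l*(l + 3)*(l^2 + 5*l + 4) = l*(l + 3)*(l + 4)*(l + 1)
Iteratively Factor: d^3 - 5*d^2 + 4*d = (d)*(d^2 - 5*d + 4) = d*(d - 4)*(d - 1)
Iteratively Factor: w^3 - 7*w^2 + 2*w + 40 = (w - 5)*(w^2 - 2*w - 8) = (w - 5)*(w - 4)*(w + 2)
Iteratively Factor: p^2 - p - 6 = (p + 2)*(p - 3)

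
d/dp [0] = 0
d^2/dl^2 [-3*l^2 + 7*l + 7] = -6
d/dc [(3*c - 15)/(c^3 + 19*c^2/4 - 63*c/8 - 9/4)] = 24*(-16*c^3 + 82*c^2 + 380*c - 333)/(64*c^6 + 608*c^5 + 436*c^4 - 5076*c^3 + 2601*c^2 + 2268*c + 324)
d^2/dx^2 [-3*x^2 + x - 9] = -6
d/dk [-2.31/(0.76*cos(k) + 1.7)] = -1.7556*sin(k)/(0.76*cos(k) + 1.7)^2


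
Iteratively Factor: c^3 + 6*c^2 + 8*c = (c + 2)*(c^2 + 4*c) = (c + 2)*(c + 4)*(c)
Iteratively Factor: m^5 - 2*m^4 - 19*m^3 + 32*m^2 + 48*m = (m + 1)*(m^4 - 3*m^3 - 16*m^2 + 48*m) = (m - 4)*(m + 1)*(m^3 + m^2 - 12*m) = (m - 4)*(m + 1)*(m + 4)*(m^2 - 3*m) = m*(m - 4)*(m + 1)*(m + 4)*(m - 3)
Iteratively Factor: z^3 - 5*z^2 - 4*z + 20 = (z + 2)*(z^2 - 7*z + 10) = (z - 2)*(z + 2)*(z - 5)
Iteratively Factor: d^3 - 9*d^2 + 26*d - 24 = (d - 3)*(d^2 - 6*d + 8) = (d - 3)*(d - 2)*(d - 4)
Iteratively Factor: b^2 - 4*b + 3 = (b - 3)*(b - 1)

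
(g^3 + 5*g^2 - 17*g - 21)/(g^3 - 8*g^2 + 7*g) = (g^3 + 5*g^2 - 17*g - 21)/(g*(g^2 - 8*g + 7))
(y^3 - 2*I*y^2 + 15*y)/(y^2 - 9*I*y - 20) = y*(y + 3*I)/(y - 4*I)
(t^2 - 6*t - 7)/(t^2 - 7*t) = (t + 1)/t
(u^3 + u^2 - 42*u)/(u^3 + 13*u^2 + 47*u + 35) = u*(u - 6)/(u^2 + 6*u + 5)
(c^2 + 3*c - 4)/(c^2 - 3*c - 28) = (c - 1)/(c - 7)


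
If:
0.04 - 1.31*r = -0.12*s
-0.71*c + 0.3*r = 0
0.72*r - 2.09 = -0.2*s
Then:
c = 0.31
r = 0.74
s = 7.78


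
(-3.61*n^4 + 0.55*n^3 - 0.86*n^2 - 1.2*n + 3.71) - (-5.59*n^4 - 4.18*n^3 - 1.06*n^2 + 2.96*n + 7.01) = 1.98*n^4 + 4.73*n^3 + 0.2*n^2 - 4.16*n - 3.3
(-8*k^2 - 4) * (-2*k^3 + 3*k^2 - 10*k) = 16*k^5 - 24*k^4 + 88*k^3 - 12*k^2 + 40*k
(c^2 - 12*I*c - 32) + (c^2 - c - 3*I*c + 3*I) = 2*c^2 - c - 15*I*c - 32 + 3*I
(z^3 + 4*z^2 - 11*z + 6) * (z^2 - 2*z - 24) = z^5 + 2*z^4 - 43*z^3 - 68*z^2 + 252*z - 144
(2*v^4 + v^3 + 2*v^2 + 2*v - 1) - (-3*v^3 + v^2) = 2*v^4 + 4*v^3 + v^2 + 2*v - 1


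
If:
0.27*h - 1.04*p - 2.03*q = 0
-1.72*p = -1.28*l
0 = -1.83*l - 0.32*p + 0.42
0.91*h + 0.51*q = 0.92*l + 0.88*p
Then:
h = 0.37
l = 0.20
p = 0.15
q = -0.03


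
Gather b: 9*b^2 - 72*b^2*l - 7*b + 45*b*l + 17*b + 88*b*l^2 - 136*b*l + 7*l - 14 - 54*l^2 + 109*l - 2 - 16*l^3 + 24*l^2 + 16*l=b^2*(9 - 72*l) + b*(88*l^2 - 91*l + 10) - 16*l^3 - 30*l^2 + 132*l - 16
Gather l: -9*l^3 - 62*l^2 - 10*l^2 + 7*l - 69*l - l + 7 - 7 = -9*l^3 - 72*l^2 - 63*l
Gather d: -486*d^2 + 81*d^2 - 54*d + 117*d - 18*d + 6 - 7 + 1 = -405*d^2 + 45*d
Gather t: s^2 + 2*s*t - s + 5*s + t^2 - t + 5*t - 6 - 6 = s^2 + 4*s + t^2 + t*(2*s + 4) - 12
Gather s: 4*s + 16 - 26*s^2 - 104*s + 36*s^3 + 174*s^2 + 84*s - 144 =36*s^3 + 148*s^2 - 16*s - 128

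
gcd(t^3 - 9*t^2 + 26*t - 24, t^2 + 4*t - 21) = t - 3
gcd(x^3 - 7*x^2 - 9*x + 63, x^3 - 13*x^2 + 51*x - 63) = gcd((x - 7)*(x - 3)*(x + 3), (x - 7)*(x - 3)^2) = x^2 - 10*x + 21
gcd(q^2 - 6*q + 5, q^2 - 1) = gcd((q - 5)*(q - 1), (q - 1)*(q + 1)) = q - 1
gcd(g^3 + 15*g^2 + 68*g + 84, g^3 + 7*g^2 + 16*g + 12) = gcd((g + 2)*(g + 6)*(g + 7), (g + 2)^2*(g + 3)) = g + 2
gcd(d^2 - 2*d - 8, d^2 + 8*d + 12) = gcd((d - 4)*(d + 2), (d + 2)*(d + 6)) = d + 2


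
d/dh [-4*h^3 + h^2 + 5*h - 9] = -12*h^2 + 2*h + 5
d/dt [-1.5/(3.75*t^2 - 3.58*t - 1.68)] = (11.25*t - 5.37)/(-3.75*t^2 + 3.58*t + 1.68)^2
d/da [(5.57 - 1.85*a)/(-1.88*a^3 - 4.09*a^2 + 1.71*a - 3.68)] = (-6.956*a^3 + 23.8483*a^2 + 45.5626*a - 2.7167)/(3.5344*a^6 + 15.3784*a^5 + 10.2985*a^4 - 0.151*a^3 + 33.0265*a^2 - 12.5856*a + 13.5424)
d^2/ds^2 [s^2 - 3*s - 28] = 2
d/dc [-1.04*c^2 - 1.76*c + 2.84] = -2.08*c - 1.76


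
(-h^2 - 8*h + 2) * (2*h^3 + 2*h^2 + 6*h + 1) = -2*h^5 - 18*h^4 - 18*h^3 - 45*h^2 + 4*h + 2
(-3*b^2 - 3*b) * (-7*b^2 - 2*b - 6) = 21*b^4 + 27*b^3 + 24*b^2 + 18*b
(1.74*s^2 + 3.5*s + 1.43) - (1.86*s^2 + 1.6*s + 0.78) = -0.12*s^2 + 1.9*s + 0.65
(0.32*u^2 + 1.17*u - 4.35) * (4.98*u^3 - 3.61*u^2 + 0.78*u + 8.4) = 1.5936*u^5 + 4.6714*u^4 - 25.6371*u^3 + 19.3041*u^2 + 6.435*u - 36.54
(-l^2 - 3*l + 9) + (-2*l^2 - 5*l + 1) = -3*l^2 - 8*l + 10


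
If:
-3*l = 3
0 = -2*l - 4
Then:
No Solution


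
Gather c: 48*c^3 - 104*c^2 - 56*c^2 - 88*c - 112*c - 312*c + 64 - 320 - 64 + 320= 48*c^3 - 160*c^2 - 512*c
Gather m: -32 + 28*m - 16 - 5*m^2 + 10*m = -5*m^2 + 38*m - 48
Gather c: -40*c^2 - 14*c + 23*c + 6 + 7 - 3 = -40*c^2 + 9*c + 10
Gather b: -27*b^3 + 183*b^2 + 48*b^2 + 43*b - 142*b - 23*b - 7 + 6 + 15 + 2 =-27*b^3 + 231*b^2 - 122*b + 16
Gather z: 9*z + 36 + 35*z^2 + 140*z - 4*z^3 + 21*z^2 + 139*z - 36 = -4*z^3 + 56*z^2 + 288*z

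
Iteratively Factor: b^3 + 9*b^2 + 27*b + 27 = (b + 3)*(b^2 + 6*b + 9) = (b + 3)^2*(b + 3)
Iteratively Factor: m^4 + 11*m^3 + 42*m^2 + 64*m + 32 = (m + 2)*(m^3 + 9*m^2 + 24*m + 16) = (m + 1)*(m + 2)*(m^2 + 8*m + 16) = (m + 1)*(m + 2)*(m + 4)*(m + 4)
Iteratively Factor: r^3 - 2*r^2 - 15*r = (r - 5)*(r^2 + 3*r) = (r - 5)*(r + 3)*(r)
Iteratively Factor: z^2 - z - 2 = (z - 2)*(z + 1)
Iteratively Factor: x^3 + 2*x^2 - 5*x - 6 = (x + 3)*(x^2 - x - 2) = (x + 1)*(x + 3)*(x - 2)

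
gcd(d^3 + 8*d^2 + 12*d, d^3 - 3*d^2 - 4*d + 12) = d + 2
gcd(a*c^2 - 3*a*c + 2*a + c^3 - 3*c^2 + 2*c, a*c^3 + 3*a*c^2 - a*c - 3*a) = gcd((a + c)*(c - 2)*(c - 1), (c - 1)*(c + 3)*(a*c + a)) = c - 1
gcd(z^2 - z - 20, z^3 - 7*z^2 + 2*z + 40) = z - 5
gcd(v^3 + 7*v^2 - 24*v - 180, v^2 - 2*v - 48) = v + 6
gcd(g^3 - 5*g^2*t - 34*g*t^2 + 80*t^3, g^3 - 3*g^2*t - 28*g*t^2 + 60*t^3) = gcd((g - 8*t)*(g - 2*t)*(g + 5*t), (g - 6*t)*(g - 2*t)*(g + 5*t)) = -g^2 - 3*g*t + 10*t^2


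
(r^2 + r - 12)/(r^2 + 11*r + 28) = (r - 3)/(r + 7)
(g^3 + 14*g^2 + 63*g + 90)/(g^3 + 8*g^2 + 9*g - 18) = (g + 5)/(g - 1)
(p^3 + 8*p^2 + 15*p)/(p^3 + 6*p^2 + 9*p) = (p + 5)/(p + 3)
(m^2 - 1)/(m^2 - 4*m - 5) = (m - 1)/(m - 5)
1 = 1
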